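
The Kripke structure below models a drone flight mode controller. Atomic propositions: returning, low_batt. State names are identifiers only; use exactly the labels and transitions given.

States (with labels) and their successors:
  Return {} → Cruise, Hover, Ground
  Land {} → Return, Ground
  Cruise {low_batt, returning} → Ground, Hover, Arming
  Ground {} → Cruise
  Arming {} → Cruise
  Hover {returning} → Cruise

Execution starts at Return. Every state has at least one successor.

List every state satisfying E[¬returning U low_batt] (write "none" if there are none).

{Return, Land, Cruise, Ground, Arming}

States satisfying ¬returning: {Return, Land, Ground, Arming}.
States satisfying low_batt: {Cruise}.
States satisfying E[¬returning U low_batt]: {Return, Land, Cruise, Ground, Arming}.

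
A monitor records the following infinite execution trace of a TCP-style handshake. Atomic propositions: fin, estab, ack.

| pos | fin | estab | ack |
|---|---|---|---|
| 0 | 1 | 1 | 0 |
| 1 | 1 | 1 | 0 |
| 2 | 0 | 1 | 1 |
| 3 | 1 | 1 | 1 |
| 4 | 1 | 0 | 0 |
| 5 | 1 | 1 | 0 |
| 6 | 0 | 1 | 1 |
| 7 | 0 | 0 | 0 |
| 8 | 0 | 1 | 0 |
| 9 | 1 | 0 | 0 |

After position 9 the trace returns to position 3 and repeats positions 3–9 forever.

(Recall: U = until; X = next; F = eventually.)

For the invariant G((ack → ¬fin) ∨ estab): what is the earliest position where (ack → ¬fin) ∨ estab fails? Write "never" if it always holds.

(ack → ¬fin) ∨ estab holds at every position 0..9, and those are all the positions the trace ever visits, so the invariant G((ack → ¬fin) ∨ estab) is never violated.

never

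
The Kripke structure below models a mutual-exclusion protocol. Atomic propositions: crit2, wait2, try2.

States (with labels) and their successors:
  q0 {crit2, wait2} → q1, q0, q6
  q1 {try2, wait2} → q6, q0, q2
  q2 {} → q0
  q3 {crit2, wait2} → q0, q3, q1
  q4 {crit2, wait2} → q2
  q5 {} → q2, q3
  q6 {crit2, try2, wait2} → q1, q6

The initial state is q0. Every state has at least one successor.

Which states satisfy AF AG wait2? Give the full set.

States satisfying AG wait2: ∅.
States satisfying AF AG wait2: ∅.

none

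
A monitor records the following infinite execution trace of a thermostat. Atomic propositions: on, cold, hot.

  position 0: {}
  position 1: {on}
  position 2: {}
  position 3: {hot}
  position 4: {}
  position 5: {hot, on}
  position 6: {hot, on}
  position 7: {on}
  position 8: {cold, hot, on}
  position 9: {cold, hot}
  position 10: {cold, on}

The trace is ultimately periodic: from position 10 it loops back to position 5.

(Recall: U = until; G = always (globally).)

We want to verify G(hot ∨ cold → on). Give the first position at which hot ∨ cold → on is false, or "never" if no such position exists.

Check hot ∨ cold → on at each position in order: 0 ✓, 1 ✓, 2 ✓.
At position 3 the labels are {hot}, so hot ∨ cold → on is false there. This is the first violation.

3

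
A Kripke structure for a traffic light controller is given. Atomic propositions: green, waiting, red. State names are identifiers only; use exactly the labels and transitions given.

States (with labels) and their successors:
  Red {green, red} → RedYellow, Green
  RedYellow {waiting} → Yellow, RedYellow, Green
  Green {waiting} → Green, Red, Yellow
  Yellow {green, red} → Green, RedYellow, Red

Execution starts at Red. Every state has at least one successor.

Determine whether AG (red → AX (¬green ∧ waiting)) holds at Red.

No

States satisfying red → AX (¬green ∧ waiting): {Red, RedYellow, Green}.
States satisfying AG (red → AX (¬green ∧ waiting)): ∅.
Yellow is reachable from Red and violates red → AX (¬green ∧ waiting), so AG fails at Red.
Red ∉ Sat(AG (red → AX (¬green ∧ waiting))).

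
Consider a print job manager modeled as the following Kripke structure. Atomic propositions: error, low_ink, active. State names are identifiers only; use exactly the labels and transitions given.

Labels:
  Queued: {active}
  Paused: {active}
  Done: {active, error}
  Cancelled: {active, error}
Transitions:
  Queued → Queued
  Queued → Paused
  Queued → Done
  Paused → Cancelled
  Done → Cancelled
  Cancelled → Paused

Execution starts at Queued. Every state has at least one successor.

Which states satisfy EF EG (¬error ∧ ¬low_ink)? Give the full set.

States satisfying EG (¬error ∧ ¬low_ink): {Queued}.
States satisfying EF EG (¬error ∧ ¬low_ink): {Queued}.

{Queued}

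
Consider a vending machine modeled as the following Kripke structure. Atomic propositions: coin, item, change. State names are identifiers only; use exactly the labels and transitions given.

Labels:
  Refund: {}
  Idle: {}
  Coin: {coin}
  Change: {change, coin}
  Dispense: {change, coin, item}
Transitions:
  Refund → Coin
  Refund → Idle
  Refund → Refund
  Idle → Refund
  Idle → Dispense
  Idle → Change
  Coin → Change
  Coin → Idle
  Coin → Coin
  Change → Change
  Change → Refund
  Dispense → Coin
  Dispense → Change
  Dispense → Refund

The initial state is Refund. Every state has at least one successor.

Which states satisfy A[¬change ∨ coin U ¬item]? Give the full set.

{Refund, Idle, Coin, Change, Dispense}

States satisfying ¬change ∨ coin: {Refund, Idle, Coin, Change, Dispense}.
States satisfying ¬item: {Refund, Idle, Coin, Change}.
States satisfying A[¬change ∨ coin U ¬item]: {Refund, Idle, Coin, Change, Dispense}.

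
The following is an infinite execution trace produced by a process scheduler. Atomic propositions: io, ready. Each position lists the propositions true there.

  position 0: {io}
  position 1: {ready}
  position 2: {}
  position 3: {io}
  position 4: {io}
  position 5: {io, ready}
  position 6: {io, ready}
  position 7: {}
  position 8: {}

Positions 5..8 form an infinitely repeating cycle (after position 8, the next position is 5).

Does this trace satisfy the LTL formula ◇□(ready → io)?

Yes

□(ready → io) holds at position 2, which is reachable from 0, so ◇□(ready → io) holds.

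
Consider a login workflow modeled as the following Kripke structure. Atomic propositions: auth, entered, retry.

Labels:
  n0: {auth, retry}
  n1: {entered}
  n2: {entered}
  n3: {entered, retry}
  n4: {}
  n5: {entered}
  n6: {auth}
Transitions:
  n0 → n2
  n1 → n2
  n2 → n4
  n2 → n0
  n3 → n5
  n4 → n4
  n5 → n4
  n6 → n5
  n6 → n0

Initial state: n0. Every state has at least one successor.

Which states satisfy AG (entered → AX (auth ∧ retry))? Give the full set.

{n4}

States satisfying entered → AX (auth ∧ retry): {n0, n4, n6}.
States satisfying AG (entered → AX (auth ∧ retry)): {n4}.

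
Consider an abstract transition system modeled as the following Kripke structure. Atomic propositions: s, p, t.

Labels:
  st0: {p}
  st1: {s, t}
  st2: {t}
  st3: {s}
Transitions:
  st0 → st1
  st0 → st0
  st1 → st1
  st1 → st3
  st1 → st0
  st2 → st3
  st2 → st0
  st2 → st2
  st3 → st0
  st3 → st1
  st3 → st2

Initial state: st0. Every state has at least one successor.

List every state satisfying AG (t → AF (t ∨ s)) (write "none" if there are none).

{st0, st1, st2, st3}

States satisfying t → AF (t ∨ s): {st0, st1, st2, st3}.
States satisfying AG (t → AF (t ∨ s)): {st0, st1, st2, st3}.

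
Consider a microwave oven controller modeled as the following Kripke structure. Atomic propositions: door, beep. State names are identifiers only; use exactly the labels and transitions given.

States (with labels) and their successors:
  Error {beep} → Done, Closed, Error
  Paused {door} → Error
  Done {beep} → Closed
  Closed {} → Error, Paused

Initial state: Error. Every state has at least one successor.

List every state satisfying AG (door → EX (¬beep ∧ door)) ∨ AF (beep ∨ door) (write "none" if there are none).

States satisfying door → EX (¬beep ∧ door): {Error, Done, Closed}.
States satisfying AG (door → EX (¬beep ∧ door)): ∅.
States satisfying beep ∨ door: {Error, Paused, Done}.
States satisfying AF (beep ∨ door): {Error, Paused, Done, Closed}.
States satisfying AG (door → EX (¬beep ∧ door)) ∨ AF (beep ∨ door): {Error, Paused, Done, Closed}.

{Error, Paused, Done, Closed}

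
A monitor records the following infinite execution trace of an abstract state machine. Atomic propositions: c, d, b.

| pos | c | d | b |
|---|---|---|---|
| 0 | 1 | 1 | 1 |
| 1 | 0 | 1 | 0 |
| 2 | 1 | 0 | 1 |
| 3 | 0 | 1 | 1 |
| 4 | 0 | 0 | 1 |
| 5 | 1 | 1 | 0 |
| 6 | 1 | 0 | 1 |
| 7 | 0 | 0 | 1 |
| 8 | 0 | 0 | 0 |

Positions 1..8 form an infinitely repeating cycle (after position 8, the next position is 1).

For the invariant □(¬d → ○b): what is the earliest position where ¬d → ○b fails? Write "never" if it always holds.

Check ¬d → ○b at each position in order: 0 ✓, 1 ✓, 2 ✓, 3 ✓.
At position 4 the labels are {b} and the next position 5 has {c, d}, so ¬d → ○b is false there. This is the first violation.

4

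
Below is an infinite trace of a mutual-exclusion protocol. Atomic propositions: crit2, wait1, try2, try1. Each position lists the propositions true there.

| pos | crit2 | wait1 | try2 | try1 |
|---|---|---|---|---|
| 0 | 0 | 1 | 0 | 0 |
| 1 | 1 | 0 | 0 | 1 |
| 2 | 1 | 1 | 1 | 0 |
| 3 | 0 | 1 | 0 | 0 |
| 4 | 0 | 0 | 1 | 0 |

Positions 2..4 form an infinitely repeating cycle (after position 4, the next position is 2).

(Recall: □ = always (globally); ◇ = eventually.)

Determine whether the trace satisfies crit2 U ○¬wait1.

Walking from position 0: ○¬wait1 first holds at position 0, and crit2 holds at every earlier position along the way, so crit2 U ○¬wait1 holds.

Holds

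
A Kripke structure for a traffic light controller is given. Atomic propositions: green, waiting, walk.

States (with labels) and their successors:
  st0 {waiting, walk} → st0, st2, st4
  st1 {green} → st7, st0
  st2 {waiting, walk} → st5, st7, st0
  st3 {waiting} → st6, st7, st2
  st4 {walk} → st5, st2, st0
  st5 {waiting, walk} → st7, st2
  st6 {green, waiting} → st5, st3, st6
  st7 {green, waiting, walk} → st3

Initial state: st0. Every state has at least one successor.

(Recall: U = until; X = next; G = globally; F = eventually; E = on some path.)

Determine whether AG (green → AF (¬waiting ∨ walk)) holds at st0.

Violated

States satisfying green → AF (¬waiting ∨ walk): {st0, st1, st2, st3, st4, st5, st7}.
States satisfying AG (green → AF (¬waiting ∨ walk)): ∅.
st6 is reachable from st0 and violates green → AF (¬waiting ∨ walk), so AG fails at st0.
st0 ∉ Sat(AG (green → AF (¬waiting ∨ walk))).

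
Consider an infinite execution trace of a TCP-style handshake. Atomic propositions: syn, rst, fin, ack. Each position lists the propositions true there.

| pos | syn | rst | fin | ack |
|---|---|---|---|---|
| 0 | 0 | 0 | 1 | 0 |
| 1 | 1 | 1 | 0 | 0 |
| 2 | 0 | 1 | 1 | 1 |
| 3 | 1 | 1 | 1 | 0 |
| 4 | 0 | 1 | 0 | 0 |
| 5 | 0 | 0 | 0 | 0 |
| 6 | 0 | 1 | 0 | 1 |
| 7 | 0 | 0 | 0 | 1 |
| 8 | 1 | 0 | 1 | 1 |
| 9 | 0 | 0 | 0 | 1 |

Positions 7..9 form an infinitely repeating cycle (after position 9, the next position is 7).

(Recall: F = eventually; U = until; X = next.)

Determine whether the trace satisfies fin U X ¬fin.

Satisfied

Walking from position 0: X ¬fin first holds at position 0, and fin holds at every earlier position along the way, so fin U X ¬fin holds.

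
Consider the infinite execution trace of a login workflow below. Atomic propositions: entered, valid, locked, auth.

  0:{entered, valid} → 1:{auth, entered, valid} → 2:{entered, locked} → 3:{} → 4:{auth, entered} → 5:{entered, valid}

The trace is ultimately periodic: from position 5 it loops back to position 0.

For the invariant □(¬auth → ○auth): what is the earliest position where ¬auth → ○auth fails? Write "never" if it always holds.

2

Check ¬auth → ○auth at each position in order: 0 ✓, 1 ✓.
At position 2 the labels are {entered, locked} and the next position 3 has {}, so ¬auth → ○auth is false there. This is the first violation.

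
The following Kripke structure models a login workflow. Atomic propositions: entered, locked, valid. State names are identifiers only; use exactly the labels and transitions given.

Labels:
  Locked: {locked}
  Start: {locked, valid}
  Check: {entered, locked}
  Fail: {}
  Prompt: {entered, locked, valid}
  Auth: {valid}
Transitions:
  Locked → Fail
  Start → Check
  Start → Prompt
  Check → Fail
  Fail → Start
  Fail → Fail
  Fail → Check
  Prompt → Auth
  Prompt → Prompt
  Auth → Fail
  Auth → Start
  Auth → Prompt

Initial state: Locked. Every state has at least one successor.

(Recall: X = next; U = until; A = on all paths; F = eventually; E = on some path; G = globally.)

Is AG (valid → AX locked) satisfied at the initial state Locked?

Does not hold

States satisfying valid → AX locked: {Locked, Start, Check, Fail}.
States satisfying AG (valid → AX locked): ∅.
Auth is reachable from Locked and violates valid → AX locked, so AG fails at Locked.
Locked ∉ Sat(AG (valid → AX locked)).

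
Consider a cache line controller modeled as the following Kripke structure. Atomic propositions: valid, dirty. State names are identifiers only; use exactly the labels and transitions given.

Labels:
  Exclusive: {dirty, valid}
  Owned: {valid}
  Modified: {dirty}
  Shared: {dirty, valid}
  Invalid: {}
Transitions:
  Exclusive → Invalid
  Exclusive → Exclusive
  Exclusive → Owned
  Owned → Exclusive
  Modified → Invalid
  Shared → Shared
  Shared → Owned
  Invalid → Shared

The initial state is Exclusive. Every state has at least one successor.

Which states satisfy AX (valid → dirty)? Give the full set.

{Owned, Modified, Invalid}

States satisfying valid → dirty: {Exclusive, Modified, Shared, Invalid}.
States satisfying AX (valid → dirty): {Owned, Modified, Invalid}.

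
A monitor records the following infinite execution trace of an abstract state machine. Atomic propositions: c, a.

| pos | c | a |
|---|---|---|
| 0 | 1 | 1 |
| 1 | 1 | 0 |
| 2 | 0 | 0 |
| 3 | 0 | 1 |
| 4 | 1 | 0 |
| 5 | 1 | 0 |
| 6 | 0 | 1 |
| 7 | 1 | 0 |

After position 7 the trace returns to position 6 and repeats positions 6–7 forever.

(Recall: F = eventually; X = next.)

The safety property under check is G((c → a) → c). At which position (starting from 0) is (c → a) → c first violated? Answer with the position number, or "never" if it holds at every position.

2

Check (c → a) → c at each position in order: 0 ✓, 1 ✓.
At position 2 the labels are {}, so (c → a) → c is false there. This is the first violation.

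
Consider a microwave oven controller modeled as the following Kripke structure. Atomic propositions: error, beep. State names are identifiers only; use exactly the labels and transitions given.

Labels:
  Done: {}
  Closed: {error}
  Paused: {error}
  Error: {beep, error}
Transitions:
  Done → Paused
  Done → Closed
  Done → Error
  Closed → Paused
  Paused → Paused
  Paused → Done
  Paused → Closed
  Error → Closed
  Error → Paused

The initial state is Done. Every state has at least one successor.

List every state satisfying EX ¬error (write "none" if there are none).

States satisfying ¬error: {Done}.
States satisfying EX ¬error: {Paused}.

{Paused}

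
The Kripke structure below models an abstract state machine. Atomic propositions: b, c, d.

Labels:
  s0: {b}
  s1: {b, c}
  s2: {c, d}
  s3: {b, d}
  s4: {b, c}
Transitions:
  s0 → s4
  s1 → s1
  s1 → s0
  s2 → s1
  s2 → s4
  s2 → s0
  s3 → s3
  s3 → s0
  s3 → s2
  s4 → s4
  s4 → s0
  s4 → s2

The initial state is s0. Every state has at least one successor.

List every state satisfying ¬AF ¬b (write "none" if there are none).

{s0, s1, s3, s4}

States satisfying ¬b: {s2}.
States satisfying AF ¬b: {s2}.
States satisfying ¬AF ¬b: {s0, s1, s3, s4}.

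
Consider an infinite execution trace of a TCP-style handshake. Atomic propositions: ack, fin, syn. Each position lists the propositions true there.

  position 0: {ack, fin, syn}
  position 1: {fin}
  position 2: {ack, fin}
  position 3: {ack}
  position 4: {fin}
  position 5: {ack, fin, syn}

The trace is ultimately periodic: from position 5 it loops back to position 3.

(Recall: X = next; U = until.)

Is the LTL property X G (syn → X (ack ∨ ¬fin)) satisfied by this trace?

The position after 0 is 1; G (syn → X (ack ∨ ¬fin)) is true there.

Satisfied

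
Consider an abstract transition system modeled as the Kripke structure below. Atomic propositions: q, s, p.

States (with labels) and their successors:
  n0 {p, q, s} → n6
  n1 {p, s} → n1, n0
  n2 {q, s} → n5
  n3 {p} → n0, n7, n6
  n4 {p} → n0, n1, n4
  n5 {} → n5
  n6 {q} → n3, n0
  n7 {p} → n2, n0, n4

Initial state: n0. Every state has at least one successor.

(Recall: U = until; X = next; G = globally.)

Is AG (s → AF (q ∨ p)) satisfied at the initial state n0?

Yes

States satisfying s → AF (q ∨ p): {n0, n1, n2, n3, n4, n5, n6, n7}.
States satisfying AG (s → AF (q ∨ p)): {n0, n1, n2, n3, n4, n5, n6, n7}.
Every state reachable from n0 satisfies s → AF (q ∨ p).
n0 ∈ Sat(AG (s → AF (q ∨ p))).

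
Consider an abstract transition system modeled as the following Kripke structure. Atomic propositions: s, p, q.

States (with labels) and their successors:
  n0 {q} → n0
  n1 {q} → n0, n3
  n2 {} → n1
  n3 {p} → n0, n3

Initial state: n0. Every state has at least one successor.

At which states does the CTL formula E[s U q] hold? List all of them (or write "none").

{n0, n1}

States satisfying s: ∅.
States satisfying q: {n0, n1}.
States satisfying E[s U q]: {n0, n1}.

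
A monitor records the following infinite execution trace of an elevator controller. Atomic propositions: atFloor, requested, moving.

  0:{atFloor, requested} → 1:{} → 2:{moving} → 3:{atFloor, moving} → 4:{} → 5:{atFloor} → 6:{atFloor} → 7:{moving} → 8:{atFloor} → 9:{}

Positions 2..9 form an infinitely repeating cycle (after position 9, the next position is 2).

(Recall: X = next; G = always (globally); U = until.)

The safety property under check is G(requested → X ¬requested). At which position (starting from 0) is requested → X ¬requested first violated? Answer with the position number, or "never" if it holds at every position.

requested → X ¬requested holds at every position 0..9, and those are all the positions the trace ever visits, so the invariant G(requested → X ¬requested) is never violated.

never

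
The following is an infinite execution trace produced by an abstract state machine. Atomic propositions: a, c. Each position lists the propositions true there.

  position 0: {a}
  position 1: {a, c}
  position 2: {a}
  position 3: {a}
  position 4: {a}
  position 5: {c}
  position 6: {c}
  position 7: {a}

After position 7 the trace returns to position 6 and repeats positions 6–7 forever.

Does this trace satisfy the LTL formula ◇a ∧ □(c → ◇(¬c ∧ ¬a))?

No

a holds at position 0, which is reachable from 0, so ◇a holds.
c → ◇(¬c ∧ ¬a) must hold at every position from 0 onward. It fails at position 1, so □(c → ◇(¬c ∧ ¬a)) is false.
Positions where c holds: 1, 5, 6.
Check ◇(¬c ∧ ¬a) at each: 1→fails, 5→fails, 6→fails.
At position 0: ◇a is true; □(c → ◇(¬c ∧ ¬a)) is false; so ◇a ∧ □(c → ◇(¬c ∧ ¬a)) is false.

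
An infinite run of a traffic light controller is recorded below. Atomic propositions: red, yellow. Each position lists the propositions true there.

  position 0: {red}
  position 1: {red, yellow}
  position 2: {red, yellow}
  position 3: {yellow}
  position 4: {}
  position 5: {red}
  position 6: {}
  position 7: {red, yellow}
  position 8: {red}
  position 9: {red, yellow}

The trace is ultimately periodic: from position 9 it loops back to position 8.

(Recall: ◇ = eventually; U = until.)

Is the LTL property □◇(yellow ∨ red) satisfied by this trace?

Satisfied

◇(yellow ∨ red) holds at every position 0..9, and those are all positions ever visited, so □◇(yellow ∨ red) holds.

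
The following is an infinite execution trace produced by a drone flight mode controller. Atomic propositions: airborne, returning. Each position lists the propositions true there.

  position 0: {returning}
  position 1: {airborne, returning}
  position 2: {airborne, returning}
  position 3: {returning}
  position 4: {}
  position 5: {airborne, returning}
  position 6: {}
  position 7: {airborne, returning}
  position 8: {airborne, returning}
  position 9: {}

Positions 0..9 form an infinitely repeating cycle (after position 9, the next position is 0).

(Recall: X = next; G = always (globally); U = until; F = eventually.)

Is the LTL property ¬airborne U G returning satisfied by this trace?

Walking from position 0: at position 1, G returning has not yet held and ¬airborne fails, so ¬airborne U G returning is false.

Does not hold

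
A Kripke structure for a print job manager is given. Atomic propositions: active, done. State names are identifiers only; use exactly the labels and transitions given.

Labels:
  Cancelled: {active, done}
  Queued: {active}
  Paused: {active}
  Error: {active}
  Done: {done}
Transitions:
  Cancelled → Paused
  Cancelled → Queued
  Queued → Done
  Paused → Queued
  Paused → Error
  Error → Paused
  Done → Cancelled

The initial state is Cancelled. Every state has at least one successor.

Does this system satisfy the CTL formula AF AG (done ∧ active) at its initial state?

Violated

States satisfying AG (done ∧ active): ∅.
States satisfying AF AG (done ∧ active): ∅.
There is a path from Cancelled along which AG (done ∧ active) never holds.
Cancelled ∉ Sat(AF AG (done ∧ active)).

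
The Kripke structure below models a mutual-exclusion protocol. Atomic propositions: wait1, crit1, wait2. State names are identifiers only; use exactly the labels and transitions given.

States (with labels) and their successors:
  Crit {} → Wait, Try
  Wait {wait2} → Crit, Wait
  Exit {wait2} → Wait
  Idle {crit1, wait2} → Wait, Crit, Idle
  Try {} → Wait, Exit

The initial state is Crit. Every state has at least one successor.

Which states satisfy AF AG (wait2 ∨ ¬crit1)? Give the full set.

States satisfying AG (wait2 ∨ ¬crit1): {Crit, Wait, Exit, Idle, Try}.
States satisfying AF AG (wait2 ∨ ¬crit1): {Crit, Wait, Exit, Idle, Try}.

{Crit, Wait, Exit, Idle, Try}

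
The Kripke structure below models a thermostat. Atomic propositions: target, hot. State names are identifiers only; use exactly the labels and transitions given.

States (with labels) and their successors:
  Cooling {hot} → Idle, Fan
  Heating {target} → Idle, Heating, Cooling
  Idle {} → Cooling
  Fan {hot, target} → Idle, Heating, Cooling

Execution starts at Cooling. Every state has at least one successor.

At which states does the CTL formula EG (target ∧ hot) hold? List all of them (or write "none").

States satisfying target ∧ hot: {Fan}.
States satisfying EG (target ∧ hot): ∅.

none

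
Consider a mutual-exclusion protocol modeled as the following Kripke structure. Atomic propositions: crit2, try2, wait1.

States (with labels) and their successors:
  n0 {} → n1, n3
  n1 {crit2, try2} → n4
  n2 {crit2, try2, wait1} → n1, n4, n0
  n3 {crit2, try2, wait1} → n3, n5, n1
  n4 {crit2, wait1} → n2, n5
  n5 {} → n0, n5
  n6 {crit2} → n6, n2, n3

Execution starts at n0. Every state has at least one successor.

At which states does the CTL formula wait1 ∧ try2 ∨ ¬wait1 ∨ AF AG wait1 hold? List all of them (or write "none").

States satisfying wait1 ∧ try2: {n2, n3}.
States satisfying ¬wait1: {n0, n1, n5, n6}.
States satisfying wait1 ∧ try2 ∨ ¬wait1: {n0, n1, n2, n3, n5, n6}.
States satisfying AG wait1: ∅.
States satisfying AF AG wait1: ∅.
States satisfying wait1 ∧ try2 ∨ ¬wait1 ∨ AF AG wait1: {n0, n1, n2, n3, n5, n6}.

{n0, n1, n2, n3, n5, n6}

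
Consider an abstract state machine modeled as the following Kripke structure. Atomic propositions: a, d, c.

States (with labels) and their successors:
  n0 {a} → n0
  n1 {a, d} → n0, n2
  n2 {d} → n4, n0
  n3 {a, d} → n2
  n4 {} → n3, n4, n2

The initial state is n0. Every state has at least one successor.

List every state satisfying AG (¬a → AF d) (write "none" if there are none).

States satisfying ¬a → AF d: {n0, n1, n2, n3}.
States satisfying AG (¬a → AF d): {n0}.

{n0}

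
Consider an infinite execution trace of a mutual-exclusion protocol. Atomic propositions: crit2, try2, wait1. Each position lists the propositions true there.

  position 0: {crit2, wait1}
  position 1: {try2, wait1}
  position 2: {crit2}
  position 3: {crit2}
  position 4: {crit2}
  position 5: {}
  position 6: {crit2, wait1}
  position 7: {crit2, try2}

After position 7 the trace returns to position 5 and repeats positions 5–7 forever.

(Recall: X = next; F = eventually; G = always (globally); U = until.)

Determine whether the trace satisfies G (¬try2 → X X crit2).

¬try2 → X X crit2 must hold at every position from 0 onward. It fails at position 3, so G (¬try2 → X X crit2) is false.
Positions where ¬try2 holds: 0, 2, 3, 4, 5, 6.
Check X X crit2 at each: 0→ok, 2→ok, 3→fails, 4→ok, 5→ok, 6→fails.

Violated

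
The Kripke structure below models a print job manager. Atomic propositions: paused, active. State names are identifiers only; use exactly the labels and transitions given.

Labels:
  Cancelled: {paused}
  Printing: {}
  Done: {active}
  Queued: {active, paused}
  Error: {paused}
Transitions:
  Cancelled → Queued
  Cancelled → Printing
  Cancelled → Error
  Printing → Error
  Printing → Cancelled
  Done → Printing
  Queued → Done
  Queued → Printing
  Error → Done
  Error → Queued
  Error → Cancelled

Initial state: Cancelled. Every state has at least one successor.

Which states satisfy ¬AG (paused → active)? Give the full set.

States satisfying paused → active: {Printing, Done, Queued}.
States satisfying AG (paused → active): ∅.
States satisfying ¬AG (paused → active): {Cancelled, Printing, Done, Queued, Error}.

{Cancelled, Printing, Done, Queued, Error}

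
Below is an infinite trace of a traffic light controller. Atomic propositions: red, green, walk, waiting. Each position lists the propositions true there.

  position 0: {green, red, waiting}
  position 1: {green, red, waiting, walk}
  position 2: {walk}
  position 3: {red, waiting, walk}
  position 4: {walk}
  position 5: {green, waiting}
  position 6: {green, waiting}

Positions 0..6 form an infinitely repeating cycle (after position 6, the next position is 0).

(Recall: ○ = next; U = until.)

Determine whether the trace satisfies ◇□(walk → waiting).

Does not hold

□(walk → waiting) is false at every position 0..6, so it never becomes true and ◇□(walk → waiting) fails.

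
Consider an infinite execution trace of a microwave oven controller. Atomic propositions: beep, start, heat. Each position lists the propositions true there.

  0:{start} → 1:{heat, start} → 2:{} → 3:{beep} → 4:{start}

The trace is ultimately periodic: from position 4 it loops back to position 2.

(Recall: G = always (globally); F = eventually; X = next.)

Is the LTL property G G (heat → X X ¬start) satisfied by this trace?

Satisfied

G (heat → X X ¬start) holds at every position 0..4, and those are all positions ever visited, so G G (heat → X X ¬start) holds.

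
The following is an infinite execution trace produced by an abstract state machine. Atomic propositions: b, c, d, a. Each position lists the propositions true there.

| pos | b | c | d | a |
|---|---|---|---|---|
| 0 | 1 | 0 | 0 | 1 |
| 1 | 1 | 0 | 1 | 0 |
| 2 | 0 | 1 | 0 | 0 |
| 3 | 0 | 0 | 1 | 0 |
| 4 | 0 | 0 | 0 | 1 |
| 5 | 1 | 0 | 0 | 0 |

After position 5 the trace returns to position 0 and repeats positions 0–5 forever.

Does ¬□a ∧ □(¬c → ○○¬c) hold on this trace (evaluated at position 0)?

¬c → ○○¬c must hold at every position from 0 onward. It fails at position 0, so □(¬c → ○○¬c) is false.
Positions where ¬c holds: 0, 1, 3, 4, 5.
Check ○○¬c at each: 0→fails, 1→ok, 3→ok, 4→ok, 5→ok.
At position 0: ¬□a is true; □(¬c → ○○¬c) is false; so ¬□a ∧ □(¬c → ○○¬c) is false.

No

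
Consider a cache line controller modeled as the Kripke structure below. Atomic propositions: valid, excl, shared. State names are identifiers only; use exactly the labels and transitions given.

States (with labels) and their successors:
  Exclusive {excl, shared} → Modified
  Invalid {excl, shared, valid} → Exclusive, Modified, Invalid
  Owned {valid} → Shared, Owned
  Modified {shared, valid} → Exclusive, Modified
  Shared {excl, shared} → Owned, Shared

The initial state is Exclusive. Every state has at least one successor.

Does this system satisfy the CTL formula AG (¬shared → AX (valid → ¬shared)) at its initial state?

States satisfying ¬shared → AX (valid → ¬shared): {Exclusive, Invalid, Owned, Modified, Shared}.
States satisfying AG (¬shared → AX (valid → ¬shared)): {Exclusive, Invalid, Owned, Modified, Shared}.
Every state reachable from Exclusive satisfies ¬shared → AX (valid → ¬shared).
Exclusive ∈ Sat(AG (¬shared → AX (valid → ¬shared))).

Satisfied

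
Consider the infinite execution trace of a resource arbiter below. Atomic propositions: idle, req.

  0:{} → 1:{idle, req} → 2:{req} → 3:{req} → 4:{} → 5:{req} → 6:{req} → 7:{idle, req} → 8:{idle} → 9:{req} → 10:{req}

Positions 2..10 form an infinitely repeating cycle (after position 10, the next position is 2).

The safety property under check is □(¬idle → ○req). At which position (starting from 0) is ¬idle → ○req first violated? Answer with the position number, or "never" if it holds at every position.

Check ¬idle → ○req at each position in order: 0 ✓, 1 ✓, 2 ✓.
At position 3 the labels are {req} and the next position 4 has {}, so ¬idle → ○req is false there. This is the first violation.

3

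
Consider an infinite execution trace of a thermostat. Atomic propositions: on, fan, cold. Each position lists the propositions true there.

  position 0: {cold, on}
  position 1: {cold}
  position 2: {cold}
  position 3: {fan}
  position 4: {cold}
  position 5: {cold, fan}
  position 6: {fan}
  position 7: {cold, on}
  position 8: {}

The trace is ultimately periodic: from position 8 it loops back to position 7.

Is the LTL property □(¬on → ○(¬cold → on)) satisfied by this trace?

Does not hold

¬on → ○(¬cold → on) must hold at every position from 0 onward. It fails at position 2, so □(¬on → ○(¬cold → on)) is false.
Positions where ¬on holds: 1, 2, 3, 4, 5, 6, 8.
Check ○(¬cold → on) at each: 1→ok, 2→fails, 3→ok, 4→ok, 5→fails, 6→ok, 8→ok.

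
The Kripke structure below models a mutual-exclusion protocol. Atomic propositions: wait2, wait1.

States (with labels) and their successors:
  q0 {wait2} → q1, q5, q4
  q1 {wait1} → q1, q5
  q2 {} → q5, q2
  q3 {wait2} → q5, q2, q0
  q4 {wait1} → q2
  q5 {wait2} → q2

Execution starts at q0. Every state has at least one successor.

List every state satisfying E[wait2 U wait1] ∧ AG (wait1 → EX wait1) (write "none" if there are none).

States satisfying wait2: {q0, q3, q5}.
States satisfying wait1: {q1, q4}.
States satisfying E[wait2 U wait1]: {q0, q1, q3, q4}.
States satisfying wait1 → EX wait1: {q0, q1, q2, q3, q5}.
States satisfying AG (wait1 → EX wait1): {q1, q2, q5}.
States satisfying E[wait2 U wait1] ∧ AG (wait1 → EX wait1): {q1}.

{q1}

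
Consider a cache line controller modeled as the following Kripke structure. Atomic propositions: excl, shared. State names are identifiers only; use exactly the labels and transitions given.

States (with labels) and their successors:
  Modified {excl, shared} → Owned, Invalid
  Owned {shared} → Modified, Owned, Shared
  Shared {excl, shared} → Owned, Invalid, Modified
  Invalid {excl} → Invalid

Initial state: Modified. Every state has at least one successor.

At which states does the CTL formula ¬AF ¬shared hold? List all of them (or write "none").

States satisfying ¬shared: {Invalid}.
States satisfying AF ¬shared: {Invalid}.
States satisfying ¬AF ¬shared: {Modified, Owned, Shared}.

{Modified, Owned, Shared}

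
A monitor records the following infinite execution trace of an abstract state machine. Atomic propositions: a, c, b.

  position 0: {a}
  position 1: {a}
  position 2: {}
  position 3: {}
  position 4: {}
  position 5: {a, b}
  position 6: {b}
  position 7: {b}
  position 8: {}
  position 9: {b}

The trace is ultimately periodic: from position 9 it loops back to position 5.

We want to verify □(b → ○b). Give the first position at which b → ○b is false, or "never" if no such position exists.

Check b → ○b at each position in order: 0 ✓, 1 ✓, 2 ✓, 3 ✓, 4 ✓, 5 ✓, 6 ✓.
At position 7 the labels are {b} and the next position 8 has {}, so b → ○b is false there. This is the first violation.

7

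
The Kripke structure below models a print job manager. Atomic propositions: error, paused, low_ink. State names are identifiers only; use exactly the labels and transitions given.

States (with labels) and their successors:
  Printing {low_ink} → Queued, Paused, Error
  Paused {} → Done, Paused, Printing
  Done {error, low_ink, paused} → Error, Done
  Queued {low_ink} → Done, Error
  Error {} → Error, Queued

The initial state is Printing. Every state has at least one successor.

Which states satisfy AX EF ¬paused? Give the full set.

States satisfying EF ¬paused: {Printing, Paused, Done, Queued, Error}.
States satisfying AX EF ¬paused: {Printing, Paused, Done, Queued, Error}.

{Printing, Paused, Done, Queued, Error}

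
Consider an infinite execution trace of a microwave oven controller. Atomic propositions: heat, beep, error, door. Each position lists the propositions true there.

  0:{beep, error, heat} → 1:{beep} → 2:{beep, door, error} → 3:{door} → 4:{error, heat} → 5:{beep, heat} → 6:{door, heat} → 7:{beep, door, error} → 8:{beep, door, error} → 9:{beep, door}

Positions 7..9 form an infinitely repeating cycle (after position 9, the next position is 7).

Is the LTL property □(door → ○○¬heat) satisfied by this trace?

No

door → ○○¬heat must hold at every position from 0 onward. It fails at position 2, so □(door → ○○¬heat) is false.
Positions where door holds: 2, 3, 6, 7, 8, 9.
Check ○○¬heat at each: 2→fails, 3→fails, 6→ok, 7→ok, 8→ok, 9→ok.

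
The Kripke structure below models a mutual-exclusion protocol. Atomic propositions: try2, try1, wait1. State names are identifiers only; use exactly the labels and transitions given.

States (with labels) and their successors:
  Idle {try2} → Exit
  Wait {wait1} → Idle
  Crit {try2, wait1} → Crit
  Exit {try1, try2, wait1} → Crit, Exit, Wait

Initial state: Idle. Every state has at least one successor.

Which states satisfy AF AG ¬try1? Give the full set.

{Crit}

States satisfying AG ¬try1: {Crit}.
States satisfying AF AG ¬try1: {Crit}.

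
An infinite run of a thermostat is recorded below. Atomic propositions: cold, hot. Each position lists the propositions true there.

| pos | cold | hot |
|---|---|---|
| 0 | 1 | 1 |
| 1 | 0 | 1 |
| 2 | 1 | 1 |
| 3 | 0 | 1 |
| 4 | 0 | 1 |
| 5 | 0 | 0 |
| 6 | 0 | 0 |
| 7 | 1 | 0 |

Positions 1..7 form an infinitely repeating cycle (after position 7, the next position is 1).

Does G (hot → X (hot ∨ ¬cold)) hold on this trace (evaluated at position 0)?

hot → X (hot ∨ ¬cold) holds at every position 0..7, and those are all positions ever visited, so G (hot → X (hot ∨ ¬cold)) holds.
Positions where hot holds: 0, 1, 2, 3, 4.
Check X (hot ∨ ¬cold) at each: 0→ok, 1→ok, 2→ok, 3→ok, 4→ok.

Satisfied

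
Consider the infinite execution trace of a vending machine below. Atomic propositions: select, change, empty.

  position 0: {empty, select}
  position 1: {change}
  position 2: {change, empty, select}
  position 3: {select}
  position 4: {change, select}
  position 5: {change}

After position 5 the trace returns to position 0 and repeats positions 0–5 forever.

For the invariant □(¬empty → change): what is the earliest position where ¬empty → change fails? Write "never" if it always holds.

3

Check ¬empty → change at each position in order: 0 ✓, 1 ✓, 2 ✓.
At position 3 the labels are {select}, so ¬empty → change is false there. This is the first violation.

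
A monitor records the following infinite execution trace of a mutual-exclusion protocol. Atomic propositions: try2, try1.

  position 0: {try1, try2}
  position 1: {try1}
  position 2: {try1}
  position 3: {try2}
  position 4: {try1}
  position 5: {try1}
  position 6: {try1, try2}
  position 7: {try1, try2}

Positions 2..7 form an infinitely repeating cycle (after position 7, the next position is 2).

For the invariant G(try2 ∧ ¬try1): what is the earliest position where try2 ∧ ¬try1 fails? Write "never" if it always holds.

At position 0 the labels are {try1, try2}, so try2 ∧ ¬try1 is false there. This is the first violation.

0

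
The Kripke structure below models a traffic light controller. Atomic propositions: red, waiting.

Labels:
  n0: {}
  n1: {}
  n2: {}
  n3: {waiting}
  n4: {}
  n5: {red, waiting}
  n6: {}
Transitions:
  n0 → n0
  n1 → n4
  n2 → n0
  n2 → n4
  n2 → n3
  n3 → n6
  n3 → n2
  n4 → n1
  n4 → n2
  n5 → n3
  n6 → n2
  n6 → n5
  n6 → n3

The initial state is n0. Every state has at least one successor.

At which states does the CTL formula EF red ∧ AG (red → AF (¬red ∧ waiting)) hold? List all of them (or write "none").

States satisfying red: {n5}.
States satisfying EF red: {n1, n2, n3, n4, n5, n6}.
States satisfying red → AF (¬red ∧ waiting): {n0, n1, n2, n3, n4, n5, n6}.
States satisfying AG (red → AF (¬red ∧ waiting)): {n0, n1, n2, n3, n4, n5, n6}.
States satisfying EF red ∧ AG (red → AF (¬red ∧ waiting)): {n1, n2, n3, n4, n5, n6}.

{n1, n2, n3, n4, n5, n6}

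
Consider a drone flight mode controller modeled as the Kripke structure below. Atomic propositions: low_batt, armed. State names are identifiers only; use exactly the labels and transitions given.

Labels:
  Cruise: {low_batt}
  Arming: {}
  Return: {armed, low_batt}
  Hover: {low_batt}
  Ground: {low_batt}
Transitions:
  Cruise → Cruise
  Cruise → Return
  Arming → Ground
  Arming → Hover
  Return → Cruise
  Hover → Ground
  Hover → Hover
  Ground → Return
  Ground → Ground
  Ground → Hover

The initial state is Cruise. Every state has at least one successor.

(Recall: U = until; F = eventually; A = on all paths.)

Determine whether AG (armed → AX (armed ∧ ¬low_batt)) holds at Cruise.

States satisfying armed → AX (armed ∧ ¬low_batt): {Cruise, Arming, Hover, Ground}.
States satisfying AG (armed → AX (armed ∧ ¬low_batt)): ∅.
Return is reachable from Cruise and violates armed → AX (armed ∧ ¬low_batt), so AG fails at Cruise.
Cruise ∉ Sat(AG (armed → AX (armed ∧ ¬low_batt))).

No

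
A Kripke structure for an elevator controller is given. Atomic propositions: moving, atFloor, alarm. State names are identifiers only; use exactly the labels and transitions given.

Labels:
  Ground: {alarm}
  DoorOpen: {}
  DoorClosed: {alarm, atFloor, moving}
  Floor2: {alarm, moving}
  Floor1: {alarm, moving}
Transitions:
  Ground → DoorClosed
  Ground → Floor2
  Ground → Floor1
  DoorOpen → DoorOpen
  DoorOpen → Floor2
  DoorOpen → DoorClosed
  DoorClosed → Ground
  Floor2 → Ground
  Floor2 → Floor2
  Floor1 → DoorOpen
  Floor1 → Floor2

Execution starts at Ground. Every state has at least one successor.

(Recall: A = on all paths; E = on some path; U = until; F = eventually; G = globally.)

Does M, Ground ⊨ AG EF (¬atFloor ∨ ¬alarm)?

Satisfied

States satisfying EF (¬atFloor ∨ ¬alarm): {Ground, DoorOpen, DoorClosed, Floor2, Floor1}.
States satisfying AG EF (¬atFloor ∨ ¬alarm): {Ground, DoorOpen, DoorClosed, Floor2, Floor1}.
Every state reachable from Ground satisfies EF (¬atFloor ∨ ¬alarm).
Ground ∈ Sat(AG EF (¬atFloor ∨ ¬alarm)).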